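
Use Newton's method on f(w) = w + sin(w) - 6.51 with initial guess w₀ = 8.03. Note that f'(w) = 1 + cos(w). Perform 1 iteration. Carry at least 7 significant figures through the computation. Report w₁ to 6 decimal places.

w_0 = 8.030000: f = 2.504549, f' = 0.824889 → w_1 = 8.030000 - (2.504549)/(0.824889) = 4.993775

4.993775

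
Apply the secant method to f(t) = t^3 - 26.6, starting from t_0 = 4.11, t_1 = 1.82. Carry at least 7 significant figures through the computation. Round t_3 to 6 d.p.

3.234189

f(t_0) = 42.826531, f(t_1) = -20.571432
t_2 = 1.820000 - (-20.571432)·(1.820000 - 4.110000)/(-20.571432 - (42.826531)) = 2.563061; f(t_2) = -9.762522
t_3 = 2.563061 - (-9.762522)·(2.563061 - 1.820000)/(-9.762522 - (-20.571432)) = 3.234189; f(t_3) = 7.229536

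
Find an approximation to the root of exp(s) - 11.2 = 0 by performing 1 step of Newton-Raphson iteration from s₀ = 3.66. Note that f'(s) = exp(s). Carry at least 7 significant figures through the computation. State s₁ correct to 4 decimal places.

s_0 = 3.660000: f = 27.661343, f' = 38.861343 → s_1 = 3.660000 - (27.661343)/(38.861343) = 2.948204

2.9482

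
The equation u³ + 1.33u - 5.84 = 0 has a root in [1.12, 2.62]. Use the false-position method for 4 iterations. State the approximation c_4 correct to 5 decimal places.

False-position update: c = (a·f(b) − b·f(a))/(f(b) − f(a)); replace the endpoint whose sign matches f(c).
f(1.120000) = -2.945472, f(2.620000) = 15.629328
step 1: c = 1.357860, f(c) = -1.530444 < 0 → new bracket [1.357860, 2.620000]
step 2: c = 1.470428, f(c) = -0.705033 < 0 → new bracket [1.470428, 2.620000]
step 3: c = 1.520046, f(c) = -0.306209 < 0 → new bracket [1.520046, 2.620000]
step 4: c = 1.541183, f(c) = -0.129543 < 0 → new bracket [1.541183, 2.620000]

1.54118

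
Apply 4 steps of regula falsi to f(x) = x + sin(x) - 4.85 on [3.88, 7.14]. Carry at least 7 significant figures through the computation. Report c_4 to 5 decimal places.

f(3.880000) = -1.643111, f(7.140000) = 3.045761
step 1: c = 5.022395, f(c) = -0.779937 < 0 → new bracket [5.022395, 7.140000]
step 2: c = 5.454107, f(c) = -0.133203 < 0 → new bracket [5.454107, 7.140000]
step 3: c = 5.524748, f(c) = -0.013040 < 0 → new bracket [5.524748, 7.140000]
step 4: c = 5.531634, f(c) = -0.001139 < 0 → new bracket [5.531634, 7.140000]

5.53163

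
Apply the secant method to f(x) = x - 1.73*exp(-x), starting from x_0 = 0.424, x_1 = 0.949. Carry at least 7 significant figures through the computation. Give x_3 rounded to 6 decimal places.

f(x_0) = -0.708153, f(x_1) = 0.279269
x_2 = 0.949000 - (0.279269)·(0.949000 - 0.424000)/(0.279269 - (-0.708153)) = 0.800516; f(x_2) = 0.023578
x_3 = 0.800516 - (0.023578)·(0.800516 - 0.949000)/(0.023578 - (0.279269)) = 0.786824; f(x_3) = -0.000825

0.786824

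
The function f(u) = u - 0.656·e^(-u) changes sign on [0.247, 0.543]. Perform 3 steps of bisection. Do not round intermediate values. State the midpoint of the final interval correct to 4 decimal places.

0.4135

f(0.247000) = -0.265428, f(0.543000) = 0.161862 (opposite signs)
step 1: m = 0.395000, f(m) = -0.046934 < 0 → root in [0.395000, 0.543000]
step 2: m = 0.469000, f(m) = 0.058588 > 0 → root in [0.395000, 0.469000]
step 3: m = 0.432000, f(m) = 0.006119 > 0 → root in [0.395000, 0.432000]
Midpoint of [0.395000, 0.432000] = 0.413500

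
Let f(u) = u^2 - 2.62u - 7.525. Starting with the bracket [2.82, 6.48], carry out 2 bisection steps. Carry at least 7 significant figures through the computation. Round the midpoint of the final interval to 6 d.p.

4.192500

f(2.820000) = -6.961000, f(6.480000) = 17.487800 (opposite signs)
step 1: m = 4.650000, f(m) = 1.914500 > 0 → root in [2.820000, 4.650000]
step 2: m = 3.735000, f(m) = -3.360475 < 0 → root in [3.735000, 4.650000]
Midpoint of [3.735000, 4.650000] = 4.192500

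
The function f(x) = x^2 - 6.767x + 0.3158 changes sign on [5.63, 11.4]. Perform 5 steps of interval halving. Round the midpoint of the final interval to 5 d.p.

6.80203

f(5.630000) = -6.085510, f(11.400000) = 53.132000 (opposite signs)
step 1: m = 8.515000, f(m) = 15.200020 > 0 → root in [5.630000, 8.515000]
step 2: m = 7.072500, f(m) = 2.476449 > 0 → root in [5.630000, 7.072500]
step 3: m = 6.351250, f(m) = -2.324732 < 0 → root in [6.351250, 7.072500]
step 4: m = 6.711875, f(m) = -0.054192 < 0 → root in [6.711875, 7.072500]
step 5: m = 6.892188, f(m) = 1.178616 > 0 → root in [6.711875, 6.892188]
Midpoint of [6.711875, 6.892188] = 6.802031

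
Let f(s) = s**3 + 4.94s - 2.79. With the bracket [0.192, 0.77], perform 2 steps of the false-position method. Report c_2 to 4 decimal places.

0.5325

False-position update: c = (a·f(b) − b·f(a))/(f(b) − f(a)); replace the endpoint whose sign matches f(c).
f(0.192000) = -1.834442, f(0.770000) = 1.470333
step 1: c = 0.512841, f(c) = -0.121685 < 0 → new bracket [0.512841, 0.770000]
step 2: c = 0.532497, f(c) = -0.008475 < 0 → new bracket [0.532497, 0.770000]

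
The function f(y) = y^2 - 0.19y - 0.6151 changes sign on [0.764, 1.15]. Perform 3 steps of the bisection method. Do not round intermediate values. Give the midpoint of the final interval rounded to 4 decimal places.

f(0.764000) = -0.176564, f(1.150000) = 0.488900 (opposite signs)
step 1: m = 0.957000, f(m) = 0.118919 > 0 → root in [0.764000, 0.957000]
step 2: m = 0.860500, f(m) = -0.038135 < 0 → root in [0.860500, 0.957000]
step 3: m = 0.908750, f(m) = 0.038064 > 0 → root in [0.860500, 0.908750]
Midpoint of [0.860500, 0.908750] = 0.884625

0.8846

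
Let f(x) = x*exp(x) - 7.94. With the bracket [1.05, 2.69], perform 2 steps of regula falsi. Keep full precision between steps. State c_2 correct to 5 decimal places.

1.40895

False-position update: c = (a·f(b) − b·f(a))/(f(b) − f(a)); replace the endpoint whose sign matches f(c).
f(1.050000) = -4.939466, f(2.690000) = 31.688208
step 1: c = 1.271164, f(c) = -3.408300 < 0 → new bracket [1.271164, 2.690000]
step 2: c = 1.408950, f(c) = -2.175056 < 0 → new bracket [1.408950, 2.690000]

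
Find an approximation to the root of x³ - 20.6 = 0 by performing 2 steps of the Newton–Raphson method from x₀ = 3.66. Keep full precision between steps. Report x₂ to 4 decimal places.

2.7561

Newton update: x ← x − f(x)/f'(x).
f'(x) = 3x²
x_0 = 3.660000: f = 28.427896, f' = 40.186800 → x_1 = 3.660000 - (28.427896)/(40.186800) = 2.952606
x_1 = 2.952606: f = 5.140475, f' = 26.153649 → x_2 = 2.952606 - (5.140475)/(26.153649) = 2.756057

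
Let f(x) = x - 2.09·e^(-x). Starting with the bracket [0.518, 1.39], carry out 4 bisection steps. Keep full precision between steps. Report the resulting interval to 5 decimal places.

f(0.518000) = -0.727036, f(1.390000) = 0.869433 (opposite signs)
step 1: m = 0.954000, f(m) = 0.148938 > 0 → root in [0.518000, 0.954000]
step 2: m = 0.736000, f(m) = -0.265165 < 0 → root in [0.736000, 0.954000]
step 3: m = 0.845000, f(m) = -0.052775 < 0 → root in [0.845000, 0.954000]
step 4: m = 0.899500, f(m) = 0.049344 > 0 → root in [0.845000, 0.899500]

[0.84500, 0.89950]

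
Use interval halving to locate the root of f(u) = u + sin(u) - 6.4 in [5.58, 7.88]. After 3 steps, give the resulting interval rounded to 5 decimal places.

f(5.580000) = -1.466651, f(7.880000) = 2.479662 (opposite signs)
step 1: m = 6.730000, f(m) = 0.762095 > 0 → root in [5.580000, 6.730000]
step 2: m = 6.155000, f(m) = -0.372835 < 0 → root in [6.155000, 6.730000]
step 3: m = 6.442500, f(m) = 0.201142 > 0 → root in [6.155000, 6.442500]

[6.15500, 6.44250]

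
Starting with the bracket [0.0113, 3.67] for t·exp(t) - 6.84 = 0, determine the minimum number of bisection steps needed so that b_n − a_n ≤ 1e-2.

Initial width b − a = 3.67 − 0.0113 = 3.658700.
After n steps the width is (b−a)/2^n; need (b−a)/2^n ≤ 1e-2.
So n ≥ log₂(3.658700/1e-2) = log₂(365.8700) ≈ 8.5152.
Hence n = 9.

9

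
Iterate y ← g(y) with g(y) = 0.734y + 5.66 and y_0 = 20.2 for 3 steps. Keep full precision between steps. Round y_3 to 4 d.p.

20.8518

y_1 = g(20.200000) = 20.486800
y_2 = g(20.486800) = 20.697311
y_3 = g(20.697311) = 20.851826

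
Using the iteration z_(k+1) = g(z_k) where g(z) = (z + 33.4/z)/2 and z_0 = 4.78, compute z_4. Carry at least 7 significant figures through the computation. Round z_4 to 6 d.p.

z_1 = g(4.780000) = 5.883724
z_2 = g(5.883724) = 5.780200
z_3 = g(5.780200) = 5.779273
z_4 = g(5.779273) = 5.779273

5.779273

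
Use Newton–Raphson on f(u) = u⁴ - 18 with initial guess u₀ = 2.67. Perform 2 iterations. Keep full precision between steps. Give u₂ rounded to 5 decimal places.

f'(u) = 4u³
u_0 = 2.670000: f = 32.821215, f' = 76.136652 → u_1 = 2.670000 - (32.821215)/(76.136652) = 2.238917
u_1 = 2.238917: f = 7.127657, f' = 44.892520 → u_2 = 2.238917 - (7.127657)/(44.892520) = 2.080145

2.08015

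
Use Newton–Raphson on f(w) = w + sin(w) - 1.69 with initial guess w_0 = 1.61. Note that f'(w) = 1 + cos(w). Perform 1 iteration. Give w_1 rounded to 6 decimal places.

0.653271

w_0 = 1.610000: f = 0.919232, f' = 0.960806 → w_1 = 1.610000 - (0.919232)/(0.960806) = 0.653271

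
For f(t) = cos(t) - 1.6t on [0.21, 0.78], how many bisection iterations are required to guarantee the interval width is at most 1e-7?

23

Initial width b − a = 0.78 − 0.21 = 0.570000.
After n steps the width is (b−a)/2^n; need (b−a)/2^n ≤ 1e-7.
So n ≥ log₂(0.570000/1e-7) = log₂(5700000.0000) ≈ 22.4425.
Hence n = 23.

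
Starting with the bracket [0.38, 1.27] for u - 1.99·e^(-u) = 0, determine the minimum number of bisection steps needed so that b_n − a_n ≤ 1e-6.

Initial width b − a = 1.27 − 0.38 = 0.890000.
After n steps the width is (b−a)/2^n; need (b−a)/2^n ≤ 1e-6.
So n ≥ log₂(0.890000/1e-6) = log₂(890000.0000) ≈ 19.7634.
Hence n = 20.

20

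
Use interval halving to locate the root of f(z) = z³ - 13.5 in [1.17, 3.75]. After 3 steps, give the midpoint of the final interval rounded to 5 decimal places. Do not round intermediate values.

2.29875

f(1.170000) = -11.898387, f(3.750000) = 39.234375 (opposite signs)
step 1: m = 2.460000, f(m) = 1.386936 > 0 → root in [1.170000, 2.460000]
step 2: m = 1.815000, f(m) = -7.520982 < 0 → root in [1.815000, 2.460000]
step 3: m = 2.137500, f(m) = -3.733963 < 0 → root in [2.137500, 2.460000]
Midpoint of [2.137500, 2.460000] = 2.298750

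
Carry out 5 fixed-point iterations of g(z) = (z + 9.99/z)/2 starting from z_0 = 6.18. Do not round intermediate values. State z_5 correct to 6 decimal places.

3.160696

z_1 = g(6.180000) = 3.898252
z_2 = g(3.898252) = 3.230470
z_3 = g(3.230470) = 3.161450
z_4 = g(3.161450) = 3.160696
z_5 = g(3.160696) = 3.160696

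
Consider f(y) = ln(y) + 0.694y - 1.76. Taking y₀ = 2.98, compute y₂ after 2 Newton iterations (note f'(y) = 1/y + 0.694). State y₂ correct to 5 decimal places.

1.73691

y_0 = 2.980000: f = 1.400043, f' = 1.029570 → y_1 = 2.980000 - (1.400043)/(1.029570) = 1.620168
y_1 = 1.620168: f = -0.153074, f' = 1.311220 → y_2 = 1.620168 - (-0.153074)/(1.311220) = 1.736909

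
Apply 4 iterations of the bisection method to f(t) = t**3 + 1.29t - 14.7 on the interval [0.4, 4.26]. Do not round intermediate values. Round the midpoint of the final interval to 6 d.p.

f(0.400000) = -14.120000, f(4.260000) = 68.104176 (opposite signs)
step 1: m = 2.330000, f(m) = 0.955037 > 0 → root in [0.400000, 2.330000]
step 2: m = 1.365000, f(m) = -10.395848 < 0 → root in [1.365000, 2.330000]
step 3: m = 1.847500, f(m) = -6.010734 < 0 → root in [1.847500, 2.330000]
step 4: m = 2.088750, f(m) = -2.892554 < 0 → root in [2.088750, 2.330000]
Midpoint of [2.088750, 2.330000] = 2.209375

2.209375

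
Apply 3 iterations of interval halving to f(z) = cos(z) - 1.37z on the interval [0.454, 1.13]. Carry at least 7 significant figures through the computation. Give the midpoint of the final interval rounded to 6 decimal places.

0.580750

f(0.454000) = 0.276720, f(1.130000) = -1.121440 (opposite signs)
step 1: m = 0.792000, f(m) = -0.382617 < 0 → root in [0.454000, 0.792000]
step 2: m = 0.623000, f(m) = -0.041378 < 0 → root in [0.454000, 0.623000]
step 3: m = 0.538500, f(m) = 0.120734 > 0 → root in [0.538500, 0.623000]
Midpoint of [0.538500, 0.623000] = 0.580750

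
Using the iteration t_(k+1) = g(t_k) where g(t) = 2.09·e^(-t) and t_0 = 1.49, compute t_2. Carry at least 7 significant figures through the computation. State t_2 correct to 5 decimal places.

1.30491

t_1 = g(1.490000) = 0.471029
t_2 = g(0.471029) = 1.304911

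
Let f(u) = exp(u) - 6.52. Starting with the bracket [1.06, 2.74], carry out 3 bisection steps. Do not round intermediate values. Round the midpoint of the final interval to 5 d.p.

f(1.060000) = -3.633629, f(2.740000) = 8.966985 (opposite signs)
step 1: m = 1.900000, f(m) = 0.165894 > 0 → root in [1.060000, 1.900000]
step 2: m = 1.480000, f(m) = -2.127054 < 0 → root in [1.480000, 1.900000]
step 3: m = 1.690000, f(m) = -1.100519 < 0 → root in [1.690000, 1.900000]
Midpoint of [1.690000, 1.900000] = 1.795000

1.79500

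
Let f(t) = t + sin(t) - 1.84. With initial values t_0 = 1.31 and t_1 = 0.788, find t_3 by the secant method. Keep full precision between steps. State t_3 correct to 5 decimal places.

1.00003

f(t_0) = 0.436185, f(t_1) = -0.343056
t_2 = 0.788000 - (-0.343056)·(0.788000 - 1.310000)/(-0.343056 - (0.436185)) = 1.017807; f(t_2) = 0.028766
t_3 = 1.017807 - (0.028766)·(1.017807 - 0.788000)/(0.028766 - (-0.343056)) = 1.000028; f(t_3) = 0.001515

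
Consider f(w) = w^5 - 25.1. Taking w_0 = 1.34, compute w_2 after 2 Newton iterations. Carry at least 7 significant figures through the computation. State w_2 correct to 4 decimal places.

2.2083

f'(w) = 5w^4
w_0 = 1.340000: f = -20.779600, f' = 16.120897 → w_1 = 1.340000 - (-20.779600)/(16.120897) = 2.628985
w_1 = 2.628985: f = 100.485883, f' = 238.848579 → w_2 = 2.628985 - (100.485883)/(238.848579) = 2.208276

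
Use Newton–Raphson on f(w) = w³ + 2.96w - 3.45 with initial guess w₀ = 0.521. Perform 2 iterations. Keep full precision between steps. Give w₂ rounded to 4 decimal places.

f'(w) = 3w² + 2.96
w_0 = 0.521000: f = -1.766419, f' = 3.774323 → w_1 = 0.521000 - (-1.766419)/(3.774323) = 0.989010
w_1 = 0.989010: f = 0.444858, f' = 5.894420 → w_2 = 0.989010 - (0.444858)/(5.894420) = 0.913539

0.9135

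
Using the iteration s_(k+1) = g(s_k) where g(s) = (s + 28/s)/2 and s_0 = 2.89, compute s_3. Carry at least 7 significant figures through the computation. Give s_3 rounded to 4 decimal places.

s_1 = g(2.890000) = 6.289291
s_2 = g(6.289291) = 5.370652
s_3 = g(5.370652) = 5.292086

5.2921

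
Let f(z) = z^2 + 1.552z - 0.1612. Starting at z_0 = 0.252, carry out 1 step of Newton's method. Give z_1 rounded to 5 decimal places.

0.10929

f'(z) = 2z + 1.552
z_0 = 0.252000: f = 0.293408, f' = 2.056000 → z_1 = 0.252000 - (0.293408)/(2.056000) = 0.109292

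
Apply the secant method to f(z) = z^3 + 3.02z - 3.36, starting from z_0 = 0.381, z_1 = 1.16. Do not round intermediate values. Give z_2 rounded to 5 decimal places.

0.81593

f(z_0) = -2.154074, f(z_1) = 1.704096
z_2 = 1.160000 - (1.704096)·(1.160000 - 0.381000)/(1.704096 - (-2.154074)) = 0.815927; f(z_2) = -0.352706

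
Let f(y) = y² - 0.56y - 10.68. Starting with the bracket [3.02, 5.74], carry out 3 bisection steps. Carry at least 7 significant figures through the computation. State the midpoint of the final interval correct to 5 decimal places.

3.53000

f(3.020000) = -3.250800, f(5.740000) = 19.053200 (opposite signs)
step 1: m = 4.380000, f(m) = 6.051600 > 0 → root in [3.020000, 4.380000]
step 2: m = 3.700000, f(m) = 0.938000 > 0 → root in [3.020000, 3.700000]
step 3: m = 3.360000, f(m) = -1.272000 < 0 → root in [3.360000, 3.700000]
Midpoint of [3.360000, 3.700000] = 3.530000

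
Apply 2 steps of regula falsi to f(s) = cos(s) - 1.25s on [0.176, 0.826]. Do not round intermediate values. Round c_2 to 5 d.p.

False-position update: c = (a·f(b) − b·f(a))/(f(b) − f(a)); replace the endpoint whose sign matches f(c).
f(0.176000) = 0.764552, f(0.826000) = -0.354678
step 1: c = 0.620018, f(c) = 0.038845 > 0 → new bracket [0.620018, 0.826000]
step 2: c = 0.640351, f(c) = 0.001447 > 0 → new bracket [0.640351, 0.826000]

0.64035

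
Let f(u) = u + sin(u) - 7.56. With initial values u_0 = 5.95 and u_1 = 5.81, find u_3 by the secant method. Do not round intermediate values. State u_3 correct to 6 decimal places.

f(u_0) = -1.937055, f(u_1) = -2.205724
u_2 = 5.810000 - (-2.205724)·(5.810000 - 5.950000)/(-2.205724 - (-1.937055)) = 6.959374; f(u_2) = 0.025199
u_3 = 6.959374 - (0.025199)·(6.959374 - 5.810000)/(0.025199 - (-2.205724)) = 6.946392; f(u_3) = 0.002038

6.946392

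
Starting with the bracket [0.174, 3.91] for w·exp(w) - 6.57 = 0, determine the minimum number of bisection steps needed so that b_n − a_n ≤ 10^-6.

22

Initial width b − a = 3.91 − 0.174 = 3.736000.
After n steps the width is (b−a)/2^n; need (b−a)/2^n ≤ 10^-6.
So n ≥ log₂(3.736000/10^-6) = log₂(3736000.0000) ≈ 21.8331.
Hence n = 22.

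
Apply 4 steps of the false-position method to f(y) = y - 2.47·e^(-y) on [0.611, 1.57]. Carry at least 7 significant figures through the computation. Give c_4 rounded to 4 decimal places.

0.9527

f(0.611000) = -0.729735, f(1.570000) = 1.056128
step 1: c = 1.002864, f(c) = 0.096801 > 0 → new bracket [0.611000, 1.002864]
step 2: c = 0.956971, f(c) = 0.008356 > 0 → new bracket [0.611000, 0.956971]
step 3: c = 0.953054, f(c) = 0.000716 > 0 → new bracket [0.611000, 0.953054]
step 4: c = 0.952718, f(c) = 0.000061 > 0 → new bracket [0.611000, 0.952718]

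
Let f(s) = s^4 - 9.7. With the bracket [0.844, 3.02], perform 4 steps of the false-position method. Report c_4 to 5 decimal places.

f(0.844000) = -9.192577, f(3.020000) = 73.481696
step 1: c = 1.085950, f(c) = -8.309281 < 0 → new bracket [1.085950, 3.020000]
step 2: c = 1.282433, f(c) = -6.995174 < 0 → new bracket [1.282433, 3.020000]
step 3: c = 1.433465, f(c) = -5.477702 < 0 → new bracket [1.433465, 3.020000]
step 4: c = 1.543529, f(c) = -4.023779 < 0 → new bracket [1.543529, 3.020000]

1.54353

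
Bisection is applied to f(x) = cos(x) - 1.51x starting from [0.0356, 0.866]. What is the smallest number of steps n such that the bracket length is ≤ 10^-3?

10

Initial width b − a = 0.866 − 0.0356 = 0.830400.
After n steps the width is (b−a)/2^n; need (b−a)/2^n ≤ 10^-3.
So n ≥ log₂(0.830400/10^-3) = log₂(830.4000) ≈ 9.6977.
Hence n = 10.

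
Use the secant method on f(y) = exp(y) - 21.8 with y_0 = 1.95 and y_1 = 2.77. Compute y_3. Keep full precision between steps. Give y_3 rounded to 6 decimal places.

f(y_0) = -14.771312, f(y_1) = -5.841366
y_2 = 2.770000 - (-5.841366)·(2.770000 - 1.950000)/(-5.841366 - (-14.771312)) = 3.306388; f(y_2) = 5.486401
y_3 = 3.306388 - (5.486401)·(3.306388 - 2.770000)/(5.486401 - (-5.841366)) = 3.046598; f(y_3) = -0.756361

3.046598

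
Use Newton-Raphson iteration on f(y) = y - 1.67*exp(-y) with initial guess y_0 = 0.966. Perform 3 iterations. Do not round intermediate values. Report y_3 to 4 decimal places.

f'(y) = 1 + 1.67*exp(-y)
y_0 = 0.966000: f = 0.330394, f' = 1.635606 → y_1 = 0.966000 - (0.330394)/(1.635606) = 0.763999
y_1 = 0.763999: f = -0.013887, f' = 1.777886 → y_2 = 0.763999 - (-0.013887)/(1.777886) = 0.771810
y_2 = 0.771810: f = -0.000024, f' = 1.771834 → y_3 = 0.771810 - (-0.000024)/(1.771834) = 0.771823

0.7718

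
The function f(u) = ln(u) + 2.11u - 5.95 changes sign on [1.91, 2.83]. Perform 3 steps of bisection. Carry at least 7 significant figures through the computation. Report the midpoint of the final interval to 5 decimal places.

f(1.910000) = -1.272797, f(2.830000) = 1.061577 (opposite signs)
step 1: m = 2.370000, f(m) = -0.086410 < 0 → root in [2.370000, 2.830000]
step 2: m = 2.600000, f(m) = 0.491511 > 0 → root in [2.370000, 2.600000]
step 3: m = 2.485000, f(m) = 0.203623 > 0 → root in [2.370000, 2.485000]
Midpoint of [2.370000, 2.485000] = 2.427500

2.42750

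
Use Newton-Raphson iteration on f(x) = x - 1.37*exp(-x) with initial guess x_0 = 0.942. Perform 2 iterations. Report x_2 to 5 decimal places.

0.68829

f'(x) = 1 + 1.37*exp(-x)
x_0 = 0.942000: f = 0.407909, f' = 1.534091 → x_1 = 0.942000 - (0.407909)/(1.534091) = 0.676104
x_1 = 0.676104: f = -0.020671, f' = 1.696775 → x_2 = 0.676104 - (-0.020671)/(1.696775) = 0.688286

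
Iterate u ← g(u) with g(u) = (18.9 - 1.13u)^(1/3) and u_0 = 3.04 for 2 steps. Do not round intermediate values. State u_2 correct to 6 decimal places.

u_1 = g(3.040000) = 2.491427
u_2 = g(2.491427) = 2.524280

2.524280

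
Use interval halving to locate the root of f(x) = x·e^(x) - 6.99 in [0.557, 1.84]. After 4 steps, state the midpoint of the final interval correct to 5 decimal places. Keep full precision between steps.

f(0.557000) = -6.017796, f(1.840000) = 4.595630 (opposite signs)
step 1: m = 1.198500, f(m) = -3.016804 < 0 → root in [1.198500, 1.840000]
step 2: m = 1.519250, f(m) = -0.048855 < 0 → root in [1.519250, 1.840000]
step 3: m = 1.679625, f(m) = 2.018743 > 0 → root in [1.519250, 1.679625]
step 4: m = 1.599438, f(m) = 0.927611 > 0 → root in [1.519250, 1.599438]
Midpoint of [1.519250, 1.599438] = 1.559344

1.55934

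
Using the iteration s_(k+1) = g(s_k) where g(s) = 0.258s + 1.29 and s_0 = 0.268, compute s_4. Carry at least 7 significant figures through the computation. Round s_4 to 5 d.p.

s_1 = g(0.268000) = 1.359144
s_2 = g(1.359144) = 1.640659
s_3 = g(1.640659) = 1.713290
s_4 = g(1.713290) = 1.732029

1.73203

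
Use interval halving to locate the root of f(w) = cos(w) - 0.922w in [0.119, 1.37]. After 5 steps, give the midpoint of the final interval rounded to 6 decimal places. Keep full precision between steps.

f(0.119000) = 0.883210, f(1.370000) = -1.063690 (opposite signs)
step 1: m = 0.744500, f(m) = 0.048998 > 0 → root in [0.744500, 1.370000]
step 2: m = 1.057250, f(m) = -0.483515 < 0 → root in [0.744500, 1.057250]
step 3: m = 0.900875, f(m) = -0.209682 < 0 → root in [0.744500, 0.900875]
step 4: m = 0.822688, f(m) = -0.078264 < 0 → root in [0.744500, 0.822688]
step 5: m = 0.783594, f(m) = -0.014092 < 0 → root in [0.744500, 0.783594]
Midpoint of [0.744500, 0.783594] = 0.764047

0.764047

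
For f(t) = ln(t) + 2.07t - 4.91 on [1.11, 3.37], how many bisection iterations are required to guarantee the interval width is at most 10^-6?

22

Initial width b − a = 3.37 − 1.11 = 2.260000.
After n steps the width is (b−a)/2^n; need (b−a)/2^n ≤ 10^-6.
So n ≥ log₂(2.260000/10^-6) = log₂(2260000.0000) ≈ 21.1079.
Hence n = 22.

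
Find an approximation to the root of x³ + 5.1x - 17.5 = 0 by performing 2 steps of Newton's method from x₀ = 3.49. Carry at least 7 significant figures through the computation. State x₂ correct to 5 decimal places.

2.03340

f'(x) = 3x² + 5.1
x_0 = 3.490000: f = 42.807549, f' = 41.640300 → x_1 = 3.490000 - (42.807549)/(41.640300) = 2.461968
x_1 = 2.461968: f = 9.978737, f' = 23.283864 → x_2 = 2.461968 - (9.978737)/(23.283864) = 2.033400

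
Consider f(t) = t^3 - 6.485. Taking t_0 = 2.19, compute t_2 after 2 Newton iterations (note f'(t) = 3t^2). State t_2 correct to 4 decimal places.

Newton update: t ← t − f(t)/f'(t).
t_0 = 2.190000: f = 4.018459, f' = 14.388300 → t_1 = 2.190000 - (4.018459)/(14.388300) = 1.910713
t_1 = 1.910713: f = 0.490682, f' = 10.952477 → t_2 = 1.910713 - (0.490682)/(10.952477) = 1.865912

1.8659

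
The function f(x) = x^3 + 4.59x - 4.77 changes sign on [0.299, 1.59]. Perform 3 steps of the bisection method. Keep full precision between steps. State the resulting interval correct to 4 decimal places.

f(0.299000) = -3.370859, f(1.590000) = 6.547779 (opposite signs)
step 1: m = 0.944500, f(m) = 0.407825 > 0 → root in [0.299000, 0.944500]
step 2: m = 0.621750, f(m) = -1.675816 < 0 → root in [0.621750, 0.944500]
step 3: m = 0.783125, f(m) = -0.695178 < 0 → root in [0.783125, 0.944500]

[0.7831, 0.9445]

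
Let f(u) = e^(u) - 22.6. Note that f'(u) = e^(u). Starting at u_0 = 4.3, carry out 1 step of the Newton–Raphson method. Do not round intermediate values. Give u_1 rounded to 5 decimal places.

u_0 = 4.300000: f = 51.099794, f' = 73.699794 → u_1 = 4.300000 - (51.099794)/(73.699794) = 3.606649

3.60665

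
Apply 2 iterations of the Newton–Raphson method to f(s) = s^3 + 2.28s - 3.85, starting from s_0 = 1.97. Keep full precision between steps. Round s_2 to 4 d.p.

Newton update: s ← s − f(s)/f'(s).
f'(s) = 3s^2 + 2.28
s_0 = 1.970000: f = 8.286973, f' = 13.922700 → s_1 = 1.970000 - (8.286973)/(13.922700) = 1.374787
s_1 = 1.374787: f = 1.882915, f' = 7.950117 → s_2 = 1.374787 - (1.882915)/(7.950117) = 1.137946

1.1379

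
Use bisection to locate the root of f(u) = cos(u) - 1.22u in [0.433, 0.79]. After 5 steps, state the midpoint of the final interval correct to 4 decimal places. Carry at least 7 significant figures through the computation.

0.6505

f(0.433000) = 0.379451, f(0.790000) = -0.259955 (opposite signs)
step 1: m = 0.611500, f(m) = 0.072758 > 0 → root in [0.611500, 0.790000]
step 2: m = 0.700750, f(m) = -0.090556 < 0 → root in [0.611500, 0.700750]
step 3: m = 0.656125, f(m) = -0.008110 < 0 → root in [0.611500, 0.656125]
step 4: m = 0.633813, f(m) = 0.032524 > 0 → root in [0.633813, 0.656125]
step 5: m = 0.644969, f(m) = 0.012257 > 0 → root in [0.644969, 0.656125]
Midpoint of [0.644969, 0.656125] = 0.650547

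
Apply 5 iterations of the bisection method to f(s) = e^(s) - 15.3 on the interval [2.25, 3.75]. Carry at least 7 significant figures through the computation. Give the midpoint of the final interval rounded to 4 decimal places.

2.7422

f(2.250000) = -5.812264, f(3.750000) = 27.221082 (opposite signs)
step 1: m = 3.000000, f(m) = 4.785537 > 0 → root in [2.250000, 3.000000]
step 2: m = 2.625000, f(m) = -1.495426 < 0 → root in [2.625000, 3.000000]
step 3: m = 2.812500, f(m) = 1.351495 > 0 → root in [2.625000, 2.812500]
step 4: m = 2.718750, f(m) = -0.138641 < 0 → root in [2.718750, 2.812500]
step 5: m = 2.765625, f(m) = 0.588967 > 0 → root in [2.718750, 2.765625]
Midpoint of [2.718750, 2.765625] = 2.742188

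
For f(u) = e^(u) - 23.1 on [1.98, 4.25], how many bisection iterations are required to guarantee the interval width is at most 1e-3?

12

Initial width b − a = 4.25 − 1.98 = 2.270000.
After n steps the width is (b−a)/2^n; need (b−a)/2^n ≤ 1e-3.
So n ≥ log₂(2.270000/1e-3) = log₂(2270.0000) ≈ 11.1485.
Hence n = 12.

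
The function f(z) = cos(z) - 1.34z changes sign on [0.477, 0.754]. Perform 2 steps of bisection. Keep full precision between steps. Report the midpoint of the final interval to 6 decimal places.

f(0.477000) = 0.249196, f(0.754000) = -0.281404 (opposite signs)
step 1: m = 0.615500, f(m) = -0.008285 < 0 → root in [0.477000, 0.615500]
step 2: m = 0.546250, f(m) = 0.122504 > 0 → root in [0.546250, 0.615500]
Midpoint of [0.546250, 0.615500] = 0.580875

0.580875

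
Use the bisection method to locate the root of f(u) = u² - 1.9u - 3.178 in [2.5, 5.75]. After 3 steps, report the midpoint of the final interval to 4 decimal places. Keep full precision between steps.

3.1094

f(2.500000) = -1.678000, f(5.750000) = 18.959500 (opposite signs)
step 1: m = 4.125000, f(m) = 6.000125 > 0 → root in [2.500000, 4.125000]
step 2: m = 3.312500, f(m) = 1.500906 > 0 → root in [2.500000, 3.312500]
step 3: m = 2.906250, f(m) = -0.253586 < 0 → root in [2.906250, 3.312500]
Midpoint of [2.906250, 3.312500] = 3.109375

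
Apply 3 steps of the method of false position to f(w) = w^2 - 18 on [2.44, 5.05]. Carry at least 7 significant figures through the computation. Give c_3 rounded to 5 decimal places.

4.24114

f(2.440000) = -12.046400, f(5.050000) = 7.502500
step 1: c = 4.048331, f(c) = -1.611015 < 0 → new bracket [4.048331, 5.050000]
step 2: c = 4.225398, f(c) = -0.146010 < 0 → new bracket [4.225398, 5.050000]
step 3: c = 4.241140, f(c) = -0.012733 < 0 → new bracket [4.241140, 5.050000]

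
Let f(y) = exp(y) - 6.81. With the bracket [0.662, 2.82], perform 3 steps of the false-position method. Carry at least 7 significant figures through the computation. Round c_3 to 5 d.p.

f(0.662000) = -4.871334, f(2.820000) = 9.966851
step 1: c = 1.370465, f(c) = -2.872818 < 0 → new bracket [1.370465, 2.820000]
step 2: c = 1.694792, f(c) = -1.364486 < 0 → new bracket [1.694792, 2.820000]
step 3: c = 1.830286, f(c) = -0.574328 < 0 → new bracket [1.830286, 2.820000]

1.83029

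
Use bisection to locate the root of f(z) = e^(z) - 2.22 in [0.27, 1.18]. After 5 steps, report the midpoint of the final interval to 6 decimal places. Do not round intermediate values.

0.796094

f(0.270000) = -0.910036, f(1.180000) = 1.034374 (opposite signs)
step 1: m = 0.725000, f(m) = -0.155269 < 0 → root in [0.725000, 1.180000]
step 2: m = 0.952500, f(m) = 0.372182 > 0 → root in [0.725000, 0.952500]
step 3: m = 0.838750, f(m) = 0.093473 > 0 → root in [0.725000, 0.838750]
step 4: m = 0.781875, f(m) = -0.034434 < 0 → root in [0.781875, 0.838750]
step 5: m = 0.810312, f(m) = 0.028611 > 0 → root in [0.781875, 0.810312]
Midpoint of [0.781875, 0.810312] = 0.796094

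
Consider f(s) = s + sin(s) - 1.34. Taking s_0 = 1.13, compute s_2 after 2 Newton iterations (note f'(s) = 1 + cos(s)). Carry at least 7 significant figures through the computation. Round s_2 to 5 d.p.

s_0 = 1.130000: f = 0.694412, f' = 1.426660 → s_1 = 1.130000 - (0.694412)/(1.426660) = 0.643260
s_1 = 0.643260: f = -0.096933, f' = 1.800145 → s_2 = 0.643260 - (-0.096933)/(1.800145) = 0.697107

0.69711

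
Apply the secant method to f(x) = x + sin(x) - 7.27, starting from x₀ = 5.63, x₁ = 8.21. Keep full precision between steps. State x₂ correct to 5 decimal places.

f(x_0) = -2.247719, f(x_1) = 1.877292
x_2 = 8.210000 - (1.877292)·(8.210000 - 5.630000)/(1.877292 - (-2.247719)) = 7.035842; f(x_2) = 0.449423

7.03584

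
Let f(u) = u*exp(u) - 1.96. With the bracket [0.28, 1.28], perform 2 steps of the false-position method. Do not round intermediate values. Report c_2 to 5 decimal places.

f(0.280000) = -1.589524, f(1.280000) = 2.643699
step 1: c = 0.655488, f(c) = -0.697477 < 0 → new bracket [0.655488, 1.280000]
step 2: c = 0.785856, f(c) = -0.235609 < 0 → new bracket [0.785856, 1.280000]

0.78586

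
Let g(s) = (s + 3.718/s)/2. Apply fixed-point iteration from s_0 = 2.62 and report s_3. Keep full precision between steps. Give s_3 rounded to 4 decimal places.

1.9282

s_1 = g(2.620000) = 2.019542
s_2 = g(2.019542) = 1.930277
s_3 = g(1.930277) = 1.928213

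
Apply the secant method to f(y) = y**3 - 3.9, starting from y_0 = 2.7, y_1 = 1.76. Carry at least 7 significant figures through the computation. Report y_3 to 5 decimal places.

1.58290

f(y_0) = 15.783000, f(y_1) = 1.551776
y_2 = 1.760000 - (1.551776)·(1.760000 - 2.700000)/(1.551776 - (15.783000)) = 1.657502; f(y_2) = 0.653678
y_3 = 1.657502 - (0.653678)·(1.657502 - 1.760000)/(0.653678 - (1.551776)) = 1.582899; f(y_3) = 0.066066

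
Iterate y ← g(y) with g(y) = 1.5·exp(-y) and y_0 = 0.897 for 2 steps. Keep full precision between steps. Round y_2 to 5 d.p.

y_1 = g(0.897000) = 0.611687
y_2 = g(0.611687) = 0.813653

0.81365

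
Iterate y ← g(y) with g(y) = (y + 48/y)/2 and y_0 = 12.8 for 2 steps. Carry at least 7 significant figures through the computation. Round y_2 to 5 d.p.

y_1 = g(12.800000) = 8.275000
y_2 = g(8.275000) = 7.037802

7.03780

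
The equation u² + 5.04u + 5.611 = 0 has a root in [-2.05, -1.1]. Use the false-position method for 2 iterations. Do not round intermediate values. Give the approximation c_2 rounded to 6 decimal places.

-1.690019

f(-2.050000) = -0.518500, f(-1.100000) = 1.277000
step 1: c = -1.775661, f(c) = -0.185360 < 0 → new bracket [-1.775661, -1.100000]
step 2: c = -1.690019, f(c) = -0.050531 < 0 → new bracket [-1.690019, -1.100000]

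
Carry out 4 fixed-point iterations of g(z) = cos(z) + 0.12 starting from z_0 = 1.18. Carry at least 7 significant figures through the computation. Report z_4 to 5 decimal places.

z_1 = g(1.180000) = 0.500925
z_2 = g(0.500925) = 0.997139
z_3 = g(0.997139) = 0.662708
z_4 = g(0.662708) = 0.908329

0.90833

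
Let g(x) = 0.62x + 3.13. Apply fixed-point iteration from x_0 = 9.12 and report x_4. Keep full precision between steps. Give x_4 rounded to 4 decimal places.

x_1 = g(9.120000) = 8.784400
x_2 = g(8.784400) = 8.576328
x_3 = g(8.576328) = 8.447323
x_4 = g(8.447323) = 8.367340

8.3673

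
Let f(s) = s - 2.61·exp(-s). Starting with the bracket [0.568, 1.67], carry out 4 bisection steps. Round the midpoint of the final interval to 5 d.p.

0.94681

f(0.568000) = -0.910976, f(1.670000) = 1.178675 (opposite signs)
step 1: m = 1.119000, f(m) = 0.266558 > 0 → root in [0.568000, 1.119000]
step 2: m = 0.843500, f(m) = -0.279328 < 0 → root in [0.843500, 1.119000]
step 3: m = 0.981250, f(m) = 0.002912 > 0 → root in [0.843500, 0.981250]
step 4: m = 0.912375, f(m) = -0.135721 < 0 → root in [0.912375, 0.981250]
Midpoint of [0.912375, 0.981250] = 0.946812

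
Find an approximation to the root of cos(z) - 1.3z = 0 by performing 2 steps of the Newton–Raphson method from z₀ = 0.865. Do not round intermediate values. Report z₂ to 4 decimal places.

Newton update: z ← z − f(z)/f'(z).
f'(z) = -sin(z) - 1.3
z_0 = 0.865000: f = -0.475860, f' = -2.061095 → z_1 = 0.865000 - (-0.475860)/(-2.061095) = 0.634123
z_1 = 0.634123: f = -0.018768, f' = -1.892471 → z_2 = 0.634123 - (-0.018768)/(-1.892471) = 0.624206

0.6242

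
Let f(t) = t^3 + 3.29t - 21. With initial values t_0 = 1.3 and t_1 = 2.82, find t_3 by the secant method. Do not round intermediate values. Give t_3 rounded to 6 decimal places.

2.335841

f(t_0) = -14.526000, f(t_1) = 10.703568
t_2 = 2.820000 - (10.703568)·(2.820000 - 1.300000)/(10.703568 - (-14.526000)) = 2.175145; f(t_2) = -3.552613
t_3 = 2.175145 - (-3.552613)·(2.175145 - 2.820000)/(-3.552613 - (10.703568)) = 2.335841; f(t_3) = -0.570371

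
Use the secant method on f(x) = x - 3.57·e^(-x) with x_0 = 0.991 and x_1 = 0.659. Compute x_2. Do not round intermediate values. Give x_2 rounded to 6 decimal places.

1.120954

f(x_0) = -0.334203, f(x_1) = -1.188005
x_2 = 0.659000 - (-1.188005)·(0.659000 - 0.991000)/(-1.188005 - (-0.334203)) = 1.120954; f(x_2) = -0.042753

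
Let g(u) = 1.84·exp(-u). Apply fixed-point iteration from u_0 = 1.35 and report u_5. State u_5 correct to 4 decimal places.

0.6617

u_1 = g(1.350000) = 0.477002
u_2 = g(0.477002) = 1.141980
u_3 = g(1.141980) = 0.587303
u_4 = g(0.587303) = 1.022717
u_5 = g(1.022717) = 0.661695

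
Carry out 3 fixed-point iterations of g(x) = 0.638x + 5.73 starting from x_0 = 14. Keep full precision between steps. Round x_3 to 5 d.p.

x_1 = g(14.000000) = 14.662000
x_2 = g(14.662000) = 15.084356
x_3 = g(15.084356) = 15.353819

15.35382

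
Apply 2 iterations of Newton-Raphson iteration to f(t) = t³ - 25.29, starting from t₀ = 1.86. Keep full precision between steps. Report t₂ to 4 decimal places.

f'(t) = 3t²
t_0 = 1.860000: f = -18.855144, f' = 10.378800 → t_1 = 1.860000 - (-18.855144)/(10.378800) = 3.676698
t_1 = 3.676698: f = 24.411997, f' = 40.554322 → t_2 = 3.676698 - (24.411997)/(40.554322) = 3.074740

3.0747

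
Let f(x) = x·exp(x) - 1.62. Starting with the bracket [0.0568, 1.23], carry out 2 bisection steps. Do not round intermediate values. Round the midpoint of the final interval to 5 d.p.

f(0.056800) = -1.559880, f(1.230000) = 2.588112 (opposite signs)
step 1: m = 0.643400, f(m) = -0.395648 < 0 → root in [0.643400, 1.230000]
step 2: m = 0.936700, f(m) = 0.770034 > 0 → root in [0.643400, 0.936700]
Midpoint of [0.643400, 0.936700] = 0.790050

0.79005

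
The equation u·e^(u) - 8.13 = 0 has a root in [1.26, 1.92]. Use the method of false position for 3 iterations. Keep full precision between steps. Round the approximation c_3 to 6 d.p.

False-position update: c = (a·f(b) − b·f(a))/(f(b) − f(a)); replace the endpoint whose sign matches f(c).
f(1.260000) = -3.687969, f(1.920000) = 4.966240
step 1: c = 1.541257, f(c) = -0.931621 < 0 → new bracket [1.541257, 1.920000]
step 2: c = 1.601083, f(c) = -0.191189 < 0 → new bracket [1.601083, 1.920000]
step 3: c = 1.612906, f(c) = -0.037458 < 0 → new bracket [1.612906, 1.920000]

1.612906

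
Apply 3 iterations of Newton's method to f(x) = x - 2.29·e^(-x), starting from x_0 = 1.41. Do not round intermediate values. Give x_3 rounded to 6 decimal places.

Newton update: x ← x − f(x)/f'(x).
f'(x) = 1 + 2.29·e^(-x)
x_0 = 1.410000: f = 0.850912, f' = 1.559088 → x_1 = 1.410000 - (0.850912)/(1.559088) = 0.864225
x_1 = 0.864225: f = -0.100731, f' = 1.964956 → x_2 = 0.864225 - (-0.100731)/(1.964956) = 0.915489
x_2 = 0.915489: f = -0.001247, f' = 1.916735 → x_3 = 0.915489 - (-0.001247)/(1.916735) = 0.916139

0.916139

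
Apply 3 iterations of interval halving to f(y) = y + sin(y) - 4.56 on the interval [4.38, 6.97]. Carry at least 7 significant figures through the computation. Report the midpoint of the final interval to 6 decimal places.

5.513125

f(4.380000) = -1.125266, f(6.970000) = 3.044077 (opposite signs)
step 1: m = 5.675000, f(m) = 0.543621 > 0 → root in [4.380000, 5.675000]
step 2: m = 5.027500, f(m) = -0.483262 < 0 → root in [5.027500, 5.675000]
step 3: m = 5.351250, f(m) = -0.011525 < 0 → root in [5.351250, 5.675000]
Midpoint of [5.351250, 5.675000] = 5.513125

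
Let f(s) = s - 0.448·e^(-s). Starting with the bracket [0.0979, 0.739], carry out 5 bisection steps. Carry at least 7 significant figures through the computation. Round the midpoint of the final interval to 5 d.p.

0.32830

f(0.097900) = -0.308319, f(0.739000) = 0.525039 (opposite signs)
step 1: m = 0.418450, f(m) = 0.123636 > 0 → root in [0.097900, 0.418450]
step 2: m = 0.258175, f(m) = -0.087887 < 0 → root in [0.258175, 0.418450]
step 3: m = 0.338313, f(m) = 0.018901 > 0 → root in [0.258175, 0.338313]
step 4: m = 0.298244, f(m) = -0.034226 < 0 → root in [0.298244, 0.338313]
step 5: m = 0.318278, f(m) = -0.007597 < 0 → root in [0.318278, 0.338313]
Midpoint of [0.318278, 0.338313] = 0.328295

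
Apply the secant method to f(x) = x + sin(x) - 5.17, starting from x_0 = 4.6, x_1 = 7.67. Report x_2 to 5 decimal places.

5.55120

f(x_0) = -1.563691, f(x_1) = 3.483123
x_2 = 7.670000 - (3.483123)·(7.670000 - 4.600000)/(3.483123 - (-1.563691)) = 5.551200; f(x_2) = -0.287147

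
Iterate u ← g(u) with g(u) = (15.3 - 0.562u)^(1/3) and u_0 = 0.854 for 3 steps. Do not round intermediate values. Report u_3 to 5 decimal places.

2.40716

u_1 = g(0.854000) = 2.456310
u_2 = g(2.456310) = 2.405517
u_3 = g(2.405517) = 2.407160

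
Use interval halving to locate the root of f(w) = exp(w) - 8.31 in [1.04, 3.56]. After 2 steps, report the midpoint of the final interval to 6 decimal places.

f(1.040000) = -5.480783, f(3.560000) = 26.853197 (opposite signs)
step 1: m = 2.300000, f(m) = 1.664182 > 0 → root in [1.040000, 2.300000]
step 2: m = 1.670000, f(m) = -2.997832 < 0 → root in [1.670000, 2.300000]
Midpoint of [1.670000, 2.300000] = 1.985000

1.985000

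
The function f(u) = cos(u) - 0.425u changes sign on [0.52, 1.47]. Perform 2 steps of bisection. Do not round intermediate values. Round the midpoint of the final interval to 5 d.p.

f(0.520000) = 0.646819, f(1.470000) = -0.524124 (opposite signs)
step 1: m = 0.995000, f(m) = 0.121628 > 0 → root in [0.995000, 1.470000]
step 2: m = 1.232500, f(m) = -0.191932 < 0 → root in [0.995000, 1.232500]
Midpoint of [0.995000, 1.232500] = 1.113750

1.11375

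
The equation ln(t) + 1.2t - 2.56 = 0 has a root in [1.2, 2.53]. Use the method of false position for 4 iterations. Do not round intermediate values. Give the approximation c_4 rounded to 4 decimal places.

1.6941

f(1.200000) = -0.937678, f(2.530000) = 1.404219
step 1: c = 1.732522, f(c) = 0.068605 > 0 → new bracket [1.200000, 1.732522]
step 2: c = 1.696217, f(c) = 0.003860 > 0 → new bracket [1.200000, 1.696217]
step 3: c = 1.694182, f(c) = 0.000219 > 0 → new bracket [1.200000, 1.694182]
step 4: c = 1.694067, f(c) = 0.000012 > 0 → new bracket [1.200000, 1.694067]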